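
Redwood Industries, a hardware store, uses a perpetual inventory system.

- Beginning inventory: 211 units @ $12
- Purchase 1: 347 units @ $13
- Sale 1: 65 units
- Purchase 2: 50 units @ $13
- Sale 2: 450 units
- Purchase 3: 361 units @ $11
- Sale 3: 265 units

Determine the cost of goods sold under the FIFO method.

COGS = $9,585

Sale 1 (65) [FIFO — oldest first]: 65 @ $12 = $780
Sale 2 (450) [FIFO — oldest first]: 146 @ $12 + 304 @ $13 = $5,704
Sale 3 (265) [FIFO — oldest first]: 43 @ $13 + 50 @ $13 + 172 @ $11 = $3,101
Total COGS = $780 + $5,704 + $3,101 = $9,585
Ending inventory: 189 @ $11 = $2,079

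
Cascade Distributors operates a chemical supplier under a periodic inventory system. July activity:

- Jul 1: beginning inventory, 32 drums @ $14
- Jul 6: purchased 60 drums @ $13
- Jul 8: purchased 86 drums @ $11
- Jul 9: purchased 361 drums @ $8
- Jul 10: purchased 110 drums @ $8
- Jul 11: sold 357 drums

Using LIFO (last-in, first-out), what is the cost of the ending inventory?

Ending inventory = $3,086

Jul 11, 357 sold [LIFO — newest first]: 110 @ $8 + 247 @ $8 = $2,856
Ending inventory: 32 @ $14 + 60 @ $13 + 86 @ $11 + 114 @ $8 = $3,086
Check: goods available $5,942 = COGS $2,856 + ending $3,086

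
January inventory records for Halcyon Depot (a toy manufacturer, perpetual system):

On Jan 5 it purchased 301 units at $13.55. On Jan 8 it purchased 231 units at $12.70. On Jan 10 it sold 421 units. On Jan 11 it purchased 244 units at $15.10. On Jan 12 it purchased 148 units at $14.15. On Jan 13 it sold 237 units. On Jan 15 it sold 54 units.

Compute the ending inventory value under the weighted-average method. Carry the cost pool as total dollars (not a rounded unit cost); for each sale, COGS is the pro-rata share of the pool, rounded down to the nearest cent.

After Jan 5: 301 on hand, pool $4,078.55 (≈ $13.5500 each)
After Jan 8: 532 on hand, pool $7,012.25 (≈ $13.1809 each)
Jan 10, sell 421: 421/532 × $7,012.25 → $5,549.16
After Jan 11: 355 on hand, pool $5,147.49 (≈ $14.5000 each)
After Jan 12: 503 on hand, pool $7,241.69 (≈ $14.3970 each)
Jan 13, sell 237: 237/503 × $7,241.69 → $3,412.08
Jan 15, sell 54: 54/266 × $3,829.61 → $777.43
Total COGS = $5,549.16 + $3,412.08 + $777.43 = $9,738.67
Ending inventory (cost pool remaining) = $3,052.18
Check: goods available $12,790.85 = COGS $9,738.67 + ending $3,052.18

Ending inventory = $3,052.18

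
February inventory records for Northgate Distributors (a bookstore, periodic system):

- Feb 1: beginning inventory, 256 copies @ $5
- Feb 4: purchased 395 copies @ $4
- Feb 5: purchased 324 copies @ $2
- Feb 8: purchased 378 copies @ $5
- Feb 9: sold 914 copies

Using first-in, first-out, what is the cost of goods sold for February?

COGS = $3,386

Feb 9, 914 sold [FIFO — oldest first]: 256 @ $5 + 395 @ $4 + 263 @ $2 = $3,386
Ending inventory: 61 @ $2 + 378 @ $5 = $2,012
Check: goods available $5,398 = COGS $3,386 + ending $2,012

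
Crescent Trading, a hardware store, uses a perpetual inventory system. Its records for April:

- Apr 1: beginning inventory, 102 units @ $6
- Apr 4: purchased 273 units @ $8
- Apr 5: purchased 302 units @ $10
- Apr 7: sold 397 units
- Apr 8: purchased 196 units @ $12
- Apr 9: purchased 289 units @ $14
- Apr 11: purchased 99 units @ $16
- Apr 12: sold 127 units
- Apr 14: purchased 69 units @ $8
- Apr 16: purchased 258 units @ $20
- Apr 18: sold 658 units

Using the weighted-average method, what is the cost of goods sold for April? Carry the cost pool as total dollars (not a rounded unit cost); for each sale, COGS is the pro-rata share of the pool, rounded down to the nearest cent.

COGS = $13,949.40

After Apr 1: 102 on hand, pool $612.00 (≈ $6.0000 each)
After Apr 4: 375 on hand, pool $2,796.00 (≈ $7.4560 each)
After Apr 5: 677 on hand, pool $5,816.00 (≈ $8.5908 each)
Apr 7, sell 397: 397/677 × $5,816.00 → $3,410.56
After Apr 8: 476 on hand, pool $4,757.44 (≈ $9.9946 each)
After Apr 9: 765 on hand, pool $8,803.44 (≈ $11.5078 each)
After Apr 11: 864 on hand, pool $10,387.44 (≈ $12.0225 each)
Apr 12, sell 127: 127/864 × $10,387.44 → $1,526.85
After Apr 14: 806 on hand, pool $9,412.59 (≈ $11.6782 each)
After Apr 16: 1064 on hand, pool $14,572.59 (≈ $13.6960 each)
Apr 18, sell 658: 658/1064 × $14,572.59 → $9,011.99
Total COGS = $3,410.56 + $1,526.85 + $9,011.99 = $13,949.40
Ending inventory (cost pool remaining) = $5,560.60
Check: goods available $19,510.00 = COGS $13,949.40 + ending $5,560.60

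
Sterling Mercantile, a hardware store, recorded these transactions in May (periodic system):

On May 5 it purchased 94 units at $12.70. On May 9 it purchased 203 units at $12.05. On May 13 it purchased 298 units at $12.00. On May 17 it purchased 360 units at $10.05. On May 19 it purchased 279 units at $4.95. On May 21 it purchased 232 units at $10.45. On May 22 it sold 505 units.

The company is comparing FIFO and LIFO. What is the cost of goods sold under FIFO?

COGS = $6,135.95

FIFO COGS: 94 @ $12.70 + 203 @ $12.05 + 208 @ $12.00 = $6,135.95
LIFO COGS: 232 @ $10.45 + 273 @ $4.95 = $3,775.75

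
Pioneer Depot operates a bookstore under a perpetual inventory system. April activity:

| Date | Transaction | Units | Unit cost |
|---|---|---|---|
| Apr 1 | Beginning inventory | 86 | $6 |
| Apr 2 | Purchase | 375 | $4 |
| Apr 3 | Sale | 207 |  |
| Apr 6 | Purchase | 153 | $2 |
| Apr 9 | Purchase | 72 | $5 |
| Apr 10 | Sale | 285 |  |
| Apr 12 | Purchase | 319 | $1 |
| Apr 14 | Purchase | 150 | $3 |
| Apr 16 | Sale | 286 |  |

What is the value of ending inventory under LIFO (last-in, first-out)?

Apr 3, 207 sold [LIFO — newest first]: 207 @ $4 = $828
Apr 10, 285 sold [LIFO — newest first]: 72 @ $5 + 153 @ $2 + 60 @ $4 = $906
Apr 16, 286 sold [LIFO — newest first]: 150 @ $3 + 136 @ $1 = $586
Total COGS = $828 + $906 + $586 = $2,320
Ending inventory: 86 @ $6 + 108 @ $4 + 183 @ $1 = $1,131

Ending inventory = $1,131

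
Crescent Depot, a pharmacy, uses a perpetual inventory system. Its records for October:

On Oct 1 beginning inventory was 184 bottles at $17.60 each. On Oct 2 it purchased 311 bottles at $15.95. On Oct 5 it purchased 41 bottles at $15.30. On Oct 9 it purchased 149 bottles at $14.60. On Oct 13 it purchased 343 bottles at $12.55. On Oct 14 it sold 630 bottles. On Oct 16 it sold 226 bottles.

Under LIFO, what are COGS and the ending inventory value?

COGS = $12,279.00; ending inventory = $3,027.20

Oct 14, 630 sold [LIFO — newest first]: 343 @ $12.55 + 149 @ $14.60 + 41 @ $15.30 + 97 @ $15.95 = $8,654.50
Oct 16, 226 sold [LIFO — newest first]: 214 @ $15.95 + 12 @ $17.60 = $3,624.50
Total COGS = $8,654.50 + $3,624.50 = $12,279.00
Ending inventory: 172 @ $17.60 = $3,027.20
Check: goods available $15,306.20 = COGS $12,279.00 + ending $3,027.20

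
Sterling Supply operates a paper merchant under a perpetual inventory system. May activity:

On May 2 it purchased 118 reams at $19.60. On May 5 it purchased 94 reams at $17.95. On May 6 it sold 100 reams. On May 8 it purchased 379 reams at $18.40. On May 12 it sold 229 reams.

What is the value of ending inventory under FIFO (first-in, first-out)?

May 6, 100 sold [FIFO — oldest first]: 100 @ $19.60 = $1,960.00
May 12, 229 sold [FIFO — oldest first]: 18 @ $19.60 + 94 @ $17.95 + 117 @ $18.40 = $4,192.90
Total COGS = $1,960.00 + $4,192.90 = $6,152.90
Ending inventory: 262 @ $18.40 = $4,820.80

Ending inventory = $4,820.80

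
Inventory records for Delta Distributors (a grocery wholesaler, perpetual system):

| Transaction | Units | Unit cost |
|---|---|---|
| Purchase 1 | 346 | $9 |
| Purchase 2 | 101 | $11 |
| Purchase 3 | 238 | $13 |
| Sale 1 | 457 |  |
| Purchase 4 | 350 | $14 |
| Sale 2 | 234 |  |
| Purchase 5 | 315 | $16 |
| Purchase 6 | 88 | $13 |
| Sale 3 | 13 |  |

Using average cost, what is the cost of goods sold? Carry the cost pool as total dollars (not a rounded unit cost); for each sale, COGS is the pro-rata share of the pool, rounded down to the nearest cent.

After Purchase 1: 346 on hand, pool $3,114.00 (≈ $9.0000 each)
After Purchase 2: 447 on hand, pool $4,225.00 (≈ $9.4519 each)
After Purchase 3: 685 on hand, pool $7,319.00 (≈ $10.6847 each)
Sale 1, sell 457: 457/685 × $7,319.00 → $4,882.89
After Purchase 4: 578 on hand, pool $7,336.11 (≈ $12.6922 each)
Sale 2, sell 234: 234/578 × $7,336.11 → $2,969.98
After Purchase 5: 659 on hand, pool $9,406.13 (≈ $14.2733 each)
After Purchase 6: 747 on hand, pool $10,550.13 (≈ $14.1233 each)
Sale 3, sell 13: 13/747 × $10,550.13 → $183.60
Total COGS = $4,882.89 + $2,969.98 + $183.60 = $8,036.47
Ending inventory (cost pool remaining) = $10,366.53
Check: goods available $18,403.00 = COGS $8,036.47 + ending $10,366.53

COGS = $8,036.47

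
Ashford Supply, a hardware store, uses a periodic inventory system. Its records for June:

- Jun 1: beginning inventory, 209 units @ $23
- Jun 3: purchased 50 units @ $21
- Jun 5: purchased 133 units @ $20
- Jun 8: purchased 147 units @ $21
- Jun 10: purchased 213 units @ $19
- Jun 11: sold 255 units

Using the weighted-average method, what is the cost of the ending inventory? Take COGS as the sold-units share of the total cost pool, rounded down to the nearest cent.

Ending inventory = $10,343.82

Jun 11, sell 255: 255/752 × $15,651.00 → $5,307.18
Ending inventory (cost pool remaining) = $10,343.82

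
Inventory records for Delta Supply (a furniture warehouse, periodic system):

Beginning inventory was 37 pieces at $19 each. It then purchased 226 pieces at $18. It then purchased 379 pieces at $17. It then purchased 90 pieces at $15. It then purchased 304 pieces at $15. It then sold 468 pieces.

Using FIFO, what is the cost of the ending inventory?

Sale 1 (468) [FIFO — oldest first]: 37 @ $19 + 226 @ $18 + 205 @ $17 = $8,256
Ending inventory: 174 @ $17 + 90 @ $15 + 304 @ $15 = $8,868

Ending inventory = $8,868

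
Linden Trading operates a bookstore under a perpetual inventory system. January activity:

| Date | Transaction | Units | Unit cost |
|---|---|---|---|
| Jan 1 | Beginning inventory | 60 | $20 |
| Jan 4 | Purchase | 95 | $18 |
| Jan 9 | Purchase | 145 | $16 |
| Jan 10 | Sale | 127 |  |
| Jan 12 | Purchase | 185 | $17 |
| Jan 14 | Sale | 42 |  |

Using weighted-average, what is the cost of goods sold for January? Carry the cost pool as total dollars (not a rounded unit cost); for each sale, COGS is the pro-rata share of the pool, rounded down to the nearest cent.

After Jan 1: 60 on hand, pool $1,200.00 (≈ $20.0000 each)
After Jan 4: 155 on hand, pool $2,910.00 (≈ $18.7742 each)
After Jan 9: 300 on hand, pool $5,230.00 (≈ $17.4333 each)
Jan 10, sell 127: 127/300 × $5,230.00 → $2,214.03
After Jan 12: 358 on hand, pool $6,160.97 (≈ $17.2094 each)
Jan 14, sell 42: 42/358 × $6,160.97 → $722.79
Total COGS = $2,214.03 + $722.79 = $2,936.82
Ending inventory (cost pool remaining) = $5,438.18

COGS = $2,936.82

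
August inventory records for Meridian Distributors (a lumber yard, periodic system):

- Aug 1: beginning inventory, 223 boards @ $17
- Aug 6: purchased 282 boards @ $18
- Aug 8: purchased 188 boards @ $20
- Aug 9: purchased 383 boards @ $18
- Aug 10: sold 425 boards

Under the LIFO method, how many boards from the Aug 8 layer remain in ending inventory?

Aug 10, 425 sold [LIFO — newest first]: 383 @ $18 + 42 @ $20 = $7,734
Ending inventory: 223 @ $17 + 282 @ $18 + 146 @ $20 = $11,787
Check: goods available $19,521 = COGS $7,734 + ending $11,787

146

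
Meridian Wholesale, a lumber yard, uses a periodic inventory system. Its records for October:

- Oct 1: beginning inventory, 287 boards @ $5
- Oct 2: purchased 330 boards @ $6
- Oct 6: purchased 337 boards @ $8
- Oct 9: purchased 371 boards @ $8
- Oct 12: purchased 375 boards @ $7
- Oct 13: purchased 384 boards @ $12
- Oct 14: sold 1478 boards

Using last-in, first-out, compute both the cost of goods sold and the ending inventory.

COGS = $12,963; ending inventory = $3,349

Oct 14, 1478 sold [LIFO — newest first]: 384 @ $12 + 375 @ $7 + 371 @ $8 + 337 @ $8 + 11 @ $6 = $12,963
Ending inventory: 287 @ $5 + 319 @ $6 = $3,349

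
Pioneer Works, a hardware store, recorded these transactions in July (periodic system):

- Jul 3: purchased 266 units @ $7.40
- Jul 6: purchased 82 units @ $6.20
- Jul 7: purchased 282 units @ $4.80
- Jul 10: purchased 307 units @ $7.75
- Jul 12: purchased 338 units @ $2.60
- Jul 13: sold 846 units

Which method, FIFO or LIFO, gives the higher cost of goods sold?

FIFO COGS: 266 @ $7.40 + 82 @ $6.20 + 282 @ $4.80 + 216 @ $7.75 = $5,504.40
LIFO COGS: 338 @ $2.60 + 307 @ $7.75 + 201 @ $4.80 = $4,222.85

FIFO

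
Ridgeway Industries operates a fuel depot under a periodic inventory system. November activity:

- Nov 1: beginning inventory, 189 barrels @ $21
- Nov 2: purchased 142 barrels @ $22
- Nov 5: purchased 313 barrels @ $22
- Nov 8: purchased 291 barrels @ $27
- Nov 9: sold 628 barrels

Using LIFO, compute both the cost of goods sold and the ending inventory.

COGS = $15,271; ending inventory = $6,565

Nov 9, 628 sold [LIFO — newest first]: 291 @ $27 + 313 @ $22 + 24 @ $22 = $15,271
Ending inventory: 189 @ $21 + 118 @ $22 = $6,565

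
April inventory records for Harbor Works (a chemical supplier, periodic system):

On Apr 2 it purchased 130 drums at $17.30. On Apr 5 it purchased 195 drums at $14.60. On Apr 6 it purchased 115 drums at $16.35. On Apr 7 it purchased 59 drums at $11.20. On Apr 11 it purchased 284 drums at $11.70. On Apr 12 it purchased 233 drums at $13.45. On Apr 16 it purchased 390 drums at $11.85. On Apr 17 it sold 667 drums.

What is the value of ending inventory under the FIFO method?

Ending inventory = $9,112.55

Apr 17, 667 sold [FIFO — oldest first]: 130 @ $17.30 + 195 @ $14.60 + 115 @ $16.35 + 59 @ $11.20 + 168 @ $11.70 = $9,602.65
Ending inventory: 116 @ $11.70 + 233 @ $13.45 + 390 @ $11.85 = $9,112.55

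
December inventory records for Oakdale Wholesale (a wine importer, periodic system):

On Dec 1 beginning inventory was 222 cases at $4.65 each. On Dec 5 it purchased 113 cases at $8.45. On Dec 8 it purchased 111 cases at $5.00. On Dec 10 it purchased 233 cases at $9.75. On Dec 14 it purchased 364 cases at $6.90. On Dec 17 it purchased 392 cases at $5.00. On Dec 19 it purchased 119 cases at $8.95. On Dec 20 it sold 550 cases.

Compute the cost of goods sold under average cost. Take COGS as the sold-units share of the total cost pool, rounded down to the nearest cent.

Dec 20, sell 550: 550/1554 × $10,350.55 → $3,663.32
Ending inventory (cost pool remaining) = $6,687.23

COGS = $3,663.32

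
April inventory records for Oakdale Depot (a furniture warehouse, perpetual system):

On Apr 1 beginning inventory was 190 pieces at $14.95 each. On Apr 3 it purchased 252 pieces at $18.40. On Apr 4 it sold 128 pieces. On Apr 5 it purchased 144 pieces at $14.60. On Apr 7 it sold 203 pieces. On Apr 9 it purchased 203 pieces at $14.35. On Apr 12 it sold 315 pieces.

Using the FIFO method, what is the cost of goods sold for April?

Apr 4, 128 sold [FIFO — oldest first]: 128 @ $14.95 = $1,913.60
Apr 7, 203 sold [FIFO — oldest first]: 62 @ $14.95 + 141 @ $18.40 = $3,521.30
Apr 12, 315 sold [FIFO — oldest first]: 111 @ $18.40 + 144 @ $14.60 + 60 @ $14.35 = $5,005.80
Total COGS = $1,913.60 + $3,521.30 + $5,005.80 = $10,440.70
Ending inventory: 143 @ $14.35 = $2,052.05
Check: goods available $12,492.75 = COGS $10,440.70 + ending $2,052.05

COGS = $10,440.70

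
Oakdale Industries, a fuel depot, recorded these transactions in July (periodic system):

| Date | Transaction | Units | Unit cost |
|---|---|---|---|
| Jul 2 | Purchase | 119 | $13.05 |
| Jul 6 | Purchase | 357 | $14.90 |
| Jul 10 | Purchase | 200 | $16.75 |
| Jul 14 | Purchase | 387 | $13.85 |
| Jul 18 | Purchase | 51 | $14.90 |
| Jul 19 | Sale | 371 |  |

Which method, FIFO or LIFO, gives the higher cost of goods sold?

FIFO

FIFO COGS: 119 @ $13.05 + 252 @ $14.90 = $5,307.75
LIFO COGS: 51 @ $14.90 + 320 @ $13.85 = $5,191.90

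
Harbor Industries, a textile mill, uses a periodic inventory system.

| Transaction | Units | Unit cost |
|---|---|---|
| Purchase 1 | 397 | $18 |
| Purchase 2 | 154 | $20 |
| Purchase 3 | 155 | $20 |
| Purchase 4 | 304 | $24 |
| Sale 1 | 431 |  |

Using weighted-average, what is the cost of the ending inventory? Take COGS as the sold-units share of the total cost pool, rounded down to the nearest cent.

Sale 1, sell 431: 431/1010 × $20,622.00 → $8,800.08
Ending inventory (cost pool remaining) = $11,821.92

Ending inventory = $11,821.92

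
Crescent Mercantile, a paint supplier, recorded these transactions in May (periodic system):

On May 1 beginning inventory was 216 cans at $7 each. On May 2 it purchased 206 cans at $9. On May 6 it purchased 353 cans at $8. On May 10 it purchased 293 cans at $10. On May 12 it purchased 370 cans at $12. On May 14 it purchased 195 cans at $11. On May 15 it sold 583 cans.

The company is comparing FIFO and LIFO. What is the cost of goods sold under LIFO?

COGS = $6,765

FIFO COGS: 216 @ $7 + 206 @ $9 + 161 @ $8 = $4,654
LIFO COGS: 195 @ $11 + 370 @ $12 + 18 @ $10 = $6,765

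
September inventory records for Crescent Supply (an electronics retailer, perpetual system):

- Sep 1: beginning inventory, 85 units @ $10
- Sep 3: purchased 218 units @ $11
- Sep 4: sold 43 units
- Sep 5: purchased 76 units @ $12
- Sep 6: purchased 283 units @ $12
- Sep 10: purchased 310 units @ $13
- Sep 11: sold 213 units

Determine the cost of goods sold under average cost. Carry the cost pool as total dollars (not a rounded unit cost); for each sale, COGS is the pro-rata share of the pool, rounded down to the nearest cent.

After Sep 1: 85 on hand, pool $850.00 (≈ $10.0000 each)
After Sep 3: 303 on hand, pool $3,248.00 (≈ $10.7195 each)
Sep 4, sell 43: 43/303 × $3,248.00 → $460.93
After Sep 5: 336 on hand, pool $3,699.07 (≈ $11.0091 each)
After Sep 6: 619 on hand, pool $7,095.07 (≈ $11.4621 each)
After Sep 10: 929 on hand, pool $11,125.07 (≈ $11.9753 each)
Sep 11, sell 213: 213/929 × $11,125.07 → $2,550.74
Total COGS = $460.93 + $2,550.74 = $3,011.67
Ending inventory (cost pool remaining) = $8,574.33
Check: goods available $11,586.00 = COGS $3,011.67 + ending $8,574.33

COGS = $3,011.67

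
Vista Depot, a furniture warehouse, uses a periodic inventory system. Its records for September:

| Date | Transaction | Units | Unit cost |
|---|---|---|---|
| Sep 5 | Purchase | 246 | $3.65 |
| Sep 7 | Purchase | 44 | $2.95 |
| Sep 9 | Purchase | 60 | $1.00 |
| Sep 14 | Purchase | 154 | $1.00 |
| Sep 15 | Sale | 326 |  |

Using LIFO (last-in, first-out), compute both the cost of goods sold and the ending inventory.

COGS = $592.00; ending inventory = $649.70

Sep 15, 326 sold [LIFO — newest first]: 154 @ $1.00 + 60 @ $1.00 + 44 @ $2.95 + 68 @ $3.65 = $592.00
Ending inventory: 178 @ $3.65 = $649.70
Check: goods available $1,241.70 = COGS $592.00 + ending $649.70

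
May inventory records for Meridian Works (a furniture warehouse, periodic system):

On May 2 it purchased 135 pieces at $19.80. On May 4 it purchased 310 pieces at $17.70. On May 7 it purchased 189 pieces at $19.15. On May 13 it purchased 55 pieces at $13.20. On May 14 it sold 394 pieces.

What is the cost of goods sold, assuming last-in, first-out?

COGS = $7,000.35

May 14, 394 sold [LIFO — newest first]: 55 @ $13.20 + 189 @ $19.15 + 150 @ $17.70 = $7,000.35
Ending inventory: 135 @ $19.80 + 160 @ $17.70 = $5,505.00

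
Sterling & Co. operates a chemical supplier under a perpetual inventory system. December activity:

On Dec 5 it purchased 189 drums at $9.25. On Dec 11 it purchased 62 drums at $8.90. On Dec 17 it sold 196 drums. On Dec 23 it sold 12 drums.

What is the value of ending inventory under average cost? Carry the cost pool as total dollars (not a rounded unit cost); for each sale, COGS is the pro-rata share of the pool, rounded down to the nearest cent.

Ending inventory = $394.04

After Dec 5: 189 on hand, pool $1,748.25 (≈ $9.2500 each)
After Dec 11: 251 on hand, pool $2,300.05 (≈ $9.1635 each)
Dec 17, sell 196: 196/251 × $2,300.05 → $1,796.05
Dec 23, sell 12: 12/55 × $504.00 → $109.96
Total COGS = $1,796.05 + $109.96 = $1,906.01
Ending inventory (cost pool remaining) = $394.04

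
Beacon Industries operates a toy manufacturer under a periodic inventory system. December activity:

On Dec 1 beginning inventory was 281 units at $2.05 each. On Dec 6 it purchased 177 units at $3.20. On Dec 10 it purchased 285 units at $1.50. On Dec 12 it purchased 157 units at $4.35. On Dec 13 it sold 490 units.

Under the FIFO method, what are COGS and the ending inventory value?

COGS = $1,190.45; ending inventory = $1,062.45

Dec 13, 490 sold [FIFO — oldest first]: 281 @ $2.05 + 177 @ $3.20 + 32 @ $1.50 = $1,190.45
Ending inventory: 253 @ $1.50 + 157 @ $4.35 = $1,062.45
Check: goods available $2,252.90 = COGS $1,190.45 + ending $1,062.45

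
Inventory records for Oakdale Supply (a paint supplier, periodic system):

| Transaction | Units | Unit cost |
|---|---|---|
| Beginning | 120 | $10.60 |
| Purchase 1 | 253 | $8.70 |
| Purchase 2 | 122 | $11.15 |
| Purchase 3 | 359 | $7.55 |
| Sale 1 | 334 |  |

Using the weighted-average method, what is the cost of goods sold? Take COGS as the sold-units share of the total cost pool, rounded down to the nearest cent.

Sale 1, sell 334: 334/854 × $7,543.85 → $2,950.40
Ending inventory (cost pool remaining) = $4,593.45

COGS = $2,950.40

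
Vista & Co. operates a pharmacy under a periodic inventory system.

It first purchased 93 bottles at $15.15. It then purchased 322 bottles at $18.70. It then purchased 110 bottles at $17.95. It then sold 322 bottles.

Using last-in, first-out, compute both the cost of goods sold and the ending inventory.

Sale 1 (322) [LIFO — newest first]: 110 @ $17.95 + 212 @ $18.70 = $5,938.90
Ending inventory: 93 @ $15.15 + 110 @ $18.70 = $3,465.95
Check: goods available $9,404.85 = COGS $5,938.90 + ending $3,465.95

COGS = $5,938.90; ending inventory = $3,465.95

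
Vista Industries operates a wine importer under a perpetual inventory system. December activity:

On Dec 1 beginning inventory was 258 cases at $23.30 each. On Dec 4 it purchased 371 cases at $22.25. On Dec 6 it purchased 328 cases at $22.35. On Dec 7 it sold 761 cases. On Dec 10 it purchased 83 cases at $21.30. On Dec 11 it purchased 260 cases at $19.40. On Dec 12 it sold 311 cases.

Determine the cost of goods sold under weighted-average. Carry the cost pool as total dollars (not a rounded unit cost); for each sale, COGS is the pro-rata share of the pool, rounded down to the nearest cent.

After Dec 1: 258 on hand, pool $6,011.40 (≈ $23.3000 each)
After Dec 4: 629 on hand, pool $14,266.15 (≈ $22.6807 each)
After Dec 6: 957 on hand, pool $21,596.95 (≈ $22.5673 each)
Dec 7, sell 761: 761/957 × $21,596.95 → $17,173.75
After Dec 10: 279 on hand, pool $6,191.10 (≈ $22.1903 each)
After Dec 11: 539 on hand, pool $11,235.10 (≈ $20.8443 each)
Dec 12, sell 311: 311/539 × $11,235.10 → $6,482.59
Total COGS = $17,173.75 + $6,482.59 = $23,656.34
Ending inventory (cost pool remaining) = $4,752.51

COGS = $23,656.34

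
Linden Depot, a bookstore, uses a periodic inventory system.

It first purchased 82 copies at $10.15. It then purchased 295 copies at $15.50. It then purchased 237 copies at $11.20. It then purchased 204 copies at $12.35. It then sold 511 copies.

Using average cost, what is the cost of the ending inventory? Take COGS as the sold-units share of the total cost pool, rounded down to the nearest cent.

Sale 1, sell 511: 511/818 × $10,578.60 → $6,608.39
Ending inventory (cost pool remaining) = $3,970.21
Check: goods available $10,578.60 = COGS $6,608.39 + ending $3,970.21

Ending inventory = $3,970.21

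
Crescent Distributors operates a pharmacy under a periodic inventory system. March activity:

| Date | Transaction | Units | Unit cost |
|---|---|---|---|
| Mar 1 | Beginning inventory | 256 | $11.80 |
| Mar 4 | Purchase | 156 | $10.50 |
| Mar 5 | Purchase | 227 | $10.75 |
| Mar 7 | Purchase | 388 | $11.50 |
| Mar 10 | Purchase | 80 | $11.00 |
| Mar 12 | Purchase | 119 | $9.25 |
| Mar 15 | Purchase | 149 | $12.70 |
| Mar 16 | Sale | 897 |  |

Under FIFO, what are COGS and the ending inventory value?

COGS = $10,066.05; ending inventory = $5,368.05

Mar 16, 897 sold [FIFO — oldest first]: 256 @ $11.80 + 156 @ $10.50 + 227 @ $10.75 + 258 @ $11.50 = $10,066.05
Ending inventory: 130 @ $11.50 + 80 @ $11.00 + 119 @ $9.25 + 149 @ $12.70 = $5,368.05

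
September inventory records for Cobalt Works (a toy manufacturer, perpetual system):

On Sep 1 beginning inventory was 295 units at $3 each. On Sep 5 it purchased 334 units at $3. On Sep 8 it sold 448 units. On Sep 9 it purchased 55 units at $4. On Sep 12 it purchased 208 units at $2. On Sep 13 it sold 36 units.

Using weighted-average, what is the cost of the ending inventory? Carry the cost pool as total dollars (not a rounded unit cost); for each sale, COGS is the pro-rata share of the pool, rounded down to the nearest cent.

After Sep 1: 295 on hand, pool $885.00 (≈ $3.0000 each)
After Sep 5: 629 on hand, pool $1,887.00 (≈ $3.0000 each)
Sep 8, sell 448: 448/629 × $1,887.00 → $1,344.00
After Sep 9: 236 on hand, pool $763.00 (≈ $3.2331 each)
After Sep 12: 444 on hand, pool $1,179.00 (≈ $2.6554 each)
Sep 13, sell 36: 36/444 × $1,179.00 → $95.59
Total COGS = $1,344.00 + $95.59 = $1,439.59
Ending inventory (cost pool remaining) = $1,083.41

Ending inventory = $1,083.41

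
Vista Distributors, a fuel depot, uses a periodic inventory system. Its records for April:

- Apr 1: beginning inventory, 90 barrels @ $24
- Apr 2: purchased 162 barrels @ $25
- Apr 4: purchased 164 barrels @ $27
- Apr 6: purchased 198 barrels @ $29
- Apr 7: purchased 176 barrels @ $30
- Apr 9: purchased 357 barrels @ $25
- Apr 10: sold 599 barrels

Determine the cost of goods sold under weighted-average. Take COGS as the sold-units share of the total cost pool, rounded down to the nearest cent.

Apr 10, sell 599: 599/1147 × $30,585.00 → $15,972.46
Ending inventory (cost pool remaining) = $14,612.54

COGS = $15,972.46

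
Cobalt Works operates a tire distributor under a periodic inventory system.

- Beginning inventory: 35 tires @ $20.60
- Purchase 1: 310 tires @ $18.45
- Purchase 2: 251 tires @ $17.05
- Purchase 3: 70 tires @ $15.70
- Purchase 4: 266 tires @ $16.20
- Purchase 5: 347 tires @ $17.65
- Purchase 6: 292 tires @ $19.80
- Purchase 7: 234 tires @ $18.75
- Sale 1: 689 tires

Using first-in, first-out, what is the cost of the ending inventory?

Sale 1 (689) [FIFO — oldest first]: 35 @ $20.60 + 310 @ $18.45 + 251 @ $17.05 + 70 @ $15.70 + 23 @ $16.20 = $12,191.65
Ending inventory: 243 @ $16.20 + 347 @ $17.65 + 292 @ $19.80 + 234 @ $18.75 = $20,230.25
Check: goods available $32,421.90 = COGS $12,191.65 + ending $20,230.25

Ending inventory = $20,230.25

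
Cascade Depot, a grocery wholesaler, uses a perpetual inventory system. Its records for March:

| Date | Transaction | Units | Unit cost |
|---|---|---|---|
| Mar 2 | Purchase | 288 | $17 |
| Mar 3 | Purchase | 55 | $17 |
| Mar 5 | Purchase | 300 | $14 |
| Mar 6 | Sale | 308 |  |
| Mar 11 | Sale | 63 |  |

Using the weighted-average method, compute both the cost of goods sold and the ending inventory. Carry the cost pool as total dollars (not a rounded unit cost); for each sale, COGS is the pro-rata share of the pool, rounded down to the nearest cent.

After Mar 2: 288 on hand, pool $4,896.00 (≈ $17.0000 each)
After Mar 3: 343 on hand, pool $5,831.00 (≈ $17.0000 each)
After Mar 5: 643 on hand, pool $10,031.00 (≈ $15.6003 each)
Mar 6, sell 308: 308/643 × $10,031.00 → $4,804.89
Mar 11, sell 63: 63/335 × $5,226.11 → $982.82
Total COGS = $4,804.89 + $982.82 = $5,787.71
Ending inventory (cost pool remaining) = $4,243.29
Check: goods available $10,031.00 = COGS $5,787.71 + ending $4,243.29

COGS = $5,787.71; ending inventory = $4,243.29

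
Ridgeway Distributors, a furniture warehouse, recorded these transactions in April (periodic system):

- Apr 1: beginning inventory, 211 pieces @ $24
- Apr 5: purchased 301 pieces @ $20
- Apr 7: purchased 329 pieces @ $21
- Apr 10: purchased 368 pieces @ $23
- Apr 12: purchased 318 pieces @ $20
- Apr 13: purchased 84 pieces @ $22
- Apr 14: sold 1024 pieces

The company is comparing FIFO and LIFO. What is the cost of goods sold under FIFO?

COGS = $22,202

FIFO COGS: 211 @ $24 + 301 @ $20 + 329 @ $21 + 183 @ $23 = $22,202
LIFO COGS: 84 @ $22 + 318 @ $20 + 368 @ $23 + 254 @ $21 = $22,006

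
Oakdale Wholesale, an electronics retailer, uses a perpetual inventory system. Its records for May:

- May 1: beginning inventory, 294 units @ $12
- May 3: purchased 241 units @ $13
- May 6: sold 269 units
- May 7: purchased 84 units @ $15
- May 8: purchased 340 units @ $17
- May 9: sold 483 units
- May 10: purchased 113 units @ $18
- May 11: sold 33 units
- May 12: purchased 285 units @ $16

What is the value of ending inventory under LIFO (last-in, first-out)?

May 6, 269 sold [LIFO — newest first]: 241 @ $13 + 28 @ $12 = $3,469
May 9, 483 sold [LIFO — newest first]: 340 @ $17 + 84 @ $15 + 59 @ $12 = $7,748
May 11, 33 sold [LIFO — newest first]: 33 @ $18 = $594
Total COGS = $3,469 + $7,748 + $594 = $11,811
Ending inventory: 207 @ $12 + 80 @ $18 + 285 @ $16 = $8,484

Ending inventory = $8,484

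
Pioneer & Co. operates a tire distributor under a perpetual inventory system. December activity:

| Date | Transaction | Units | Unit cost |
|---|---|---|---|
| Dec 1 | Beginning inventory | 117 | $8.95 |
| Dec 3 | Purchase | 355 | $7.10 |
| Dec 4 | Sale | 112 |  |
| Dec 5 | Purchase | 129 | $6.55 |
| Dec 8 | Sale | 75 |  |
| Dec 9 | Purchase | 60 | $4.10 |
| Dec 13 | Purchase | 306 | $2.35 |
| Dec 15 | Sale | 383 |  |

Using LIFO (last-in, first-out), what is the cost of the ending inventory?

Ending inventory = $3,014.80

Dec 4, 112 sold [LIFO — newest first]: 112 @ $7.10 = $795.20
Dec 8, 75 sold [LIFO — newest first]: 75 @ $6.55 = $491.25
Dec 15, 383 sold [LIFO — newest first]: 306 @ $2.35 + 60 @ $4.10 + 17 @ $6.55 = $1,076.45
Total COGS = $795.20 + $491.25 + $1,076.45 = $2,362.90
Ending inventory: 117 @ $8.95 + 243 @ $7.10 + 37 @ $6.55 = $3,014.80
Check: goods available $5,377.70 = COGS $2,362.90 + ending $3,014.80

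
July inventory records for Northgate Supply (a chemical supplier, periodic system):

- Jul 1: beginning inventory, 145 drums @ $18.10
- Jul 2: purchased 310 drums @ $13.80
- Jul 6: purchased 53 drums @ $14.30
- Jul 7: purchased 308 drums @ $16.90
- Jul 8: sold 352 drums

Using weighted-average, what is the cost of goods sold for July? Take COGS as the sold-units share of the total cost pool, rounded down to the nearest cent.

Jul 8, sell 352: 352/816 × $12,865.60 → $5,549.86
Ending inventory (cost pool remaining) = $7,315.74

COGS = $5,549.86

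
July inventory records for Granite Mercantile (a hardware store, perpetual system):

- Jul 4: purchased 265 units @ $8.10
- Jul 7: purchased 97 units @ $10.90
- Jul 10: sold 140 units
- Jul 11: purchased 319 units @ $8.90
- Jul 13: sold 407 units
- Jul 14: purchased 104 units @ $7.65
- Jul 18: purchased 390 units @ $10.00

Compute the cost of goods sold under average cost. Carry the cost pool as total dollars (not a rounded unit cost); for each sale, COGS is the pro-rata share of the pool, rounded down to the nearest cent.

COGS = $4,853.03

After Jul 4: 265 on hand, pool $2,146.50 (≈ $8.1000 each)
After Jul 7: 362 on hand, pool $3,203.80 (≈ $8.8503 each)
Jul 10, sell 140: 140/362 × $3,203.80 → $1,239.03
After Jul 11: 541 on hand, pool $4,803.87 (≈ $8.8796 each)
Jul 13, sell 407: 407/541 × $4,803.87 → $3,614.00
After Jul 14: 238 on hand, pool $1,985.47 (≈ $8.3423 each)
After Jul 18: 628 on hand, pool $5,885.47 (≈ $9.3718 each)
Total COGS = $1,239.03 + $3,614.00 = $4,853.03
Ending inventory (cost pool remaining) = $5,885.47
Check: goods available $10,738.50 = COGS $4,853.03 + ending $5,885.47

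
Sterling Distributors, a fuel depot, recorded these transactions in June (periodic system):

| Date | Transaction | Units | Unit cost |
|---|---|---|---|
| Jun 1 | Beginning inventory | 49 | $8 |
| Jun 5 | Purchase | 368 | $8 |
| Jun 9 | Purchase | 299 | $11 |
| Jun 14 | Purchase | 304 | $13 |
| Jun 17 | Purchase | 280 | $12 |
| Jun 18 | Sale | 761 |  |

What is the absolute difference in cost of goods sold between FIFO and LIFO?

FIFO COGS: 49 @ $8 + 368 @ $8 + 299 @ $11 + 45 @ $13 = $7,210
LIFO COGS: 280 @ $12 + 304 @ $13 + 177 @ $11 = $9,259
Difference = |$7,210 − $9,259| = $2,049

$2,049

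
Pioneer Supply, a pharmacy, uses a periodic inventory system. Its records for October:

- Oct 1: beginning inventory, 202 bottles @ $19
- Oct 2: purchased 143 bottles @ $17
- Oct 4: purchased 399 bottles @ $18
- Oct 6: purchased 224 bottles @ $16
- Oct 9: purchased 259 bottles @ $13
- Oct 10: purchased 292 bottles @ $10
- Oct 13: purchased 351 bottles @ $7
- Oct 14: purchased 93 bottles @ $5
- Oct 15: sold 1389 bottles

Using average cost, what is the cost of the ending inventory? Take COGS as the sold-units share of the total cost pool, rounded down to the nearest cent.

Ending inventory = $7,674.00

Oct 15, sell 1389: 1389/1963 × $26,244.00 → $18,570.00
Ending inventory (cost pool remaining) = $7,674.00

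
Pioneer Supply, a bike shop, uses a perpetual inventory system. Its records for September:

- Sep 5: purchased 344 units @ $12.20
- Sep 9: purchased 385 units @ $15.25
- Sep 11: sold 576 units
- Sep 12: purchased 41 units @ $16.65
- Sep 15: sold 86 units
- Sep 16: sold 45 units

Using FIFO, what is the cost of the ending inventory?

Sep 11, 576 sold [FIFO — oldest first]: 344 @ $12.20 + 232 @ $15.25 = $7,734.80
Sep 15, 86 sold [FIFO — oldest first]: 86 @ $15.25 = $1,311.50
Sep 16, 45 sold [FIFO — oldest first]: 45 @ $15.25 = $686.25
Total COGS = $7,734.80 + $1,311.50 + $686.25 = $9,732.55
Ending inventory: 22 @ $15.25 + 41 @ $16.65 = $1,018.15

Ending inventory = $1,018.15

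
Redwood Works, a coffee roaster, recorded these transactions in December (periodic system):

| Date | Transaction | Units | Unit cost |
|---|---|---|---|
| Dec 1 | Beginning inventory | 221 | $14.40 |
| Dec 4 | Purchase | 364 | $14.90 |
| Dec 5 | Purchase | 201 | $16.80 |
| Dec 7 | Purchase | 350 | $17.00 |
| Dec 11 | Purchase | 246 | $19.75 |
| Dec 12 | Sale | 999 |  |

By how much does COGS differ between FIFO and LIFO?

$1,591.30

FIFO COGS: 221 @ $14.40 + 364 @ $14.90 + 201 @ $16.80 + 213 @ $17.00 = $15,603.80
LIFO COGS: 246 @ $19.75 + 350 @ $17.00 + 201 @ $16.80 + 202 @ $14.90 = $17,195.10
Difference = |$15,603.80 − $17,195.10| = $1,591.30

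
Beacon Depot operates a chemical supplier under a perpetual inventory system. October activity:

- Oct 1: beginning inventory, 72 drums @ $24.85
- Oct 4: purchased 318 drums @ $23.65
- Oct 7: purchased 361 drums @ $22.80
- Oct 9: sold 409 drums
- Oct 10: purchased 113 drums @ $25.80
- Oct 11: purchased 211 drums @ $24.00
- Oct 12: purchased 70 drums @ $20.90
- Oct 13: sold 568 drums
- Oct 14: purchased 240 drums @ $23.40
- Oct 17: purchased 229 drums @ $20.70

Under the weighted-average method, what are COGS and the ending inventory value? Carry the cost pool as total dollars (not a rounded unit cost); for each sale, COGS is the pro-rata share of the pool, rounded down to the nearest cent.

COGS = $23,004.44; ending inventory = $14,334.96

After Oct 1: 72 on hand, pool $1,789.20 (≈ $24.8500 each)
After Oct 4: 390 on hand, pool $9,309.90 (≈ $23.8715 each)
After Oct 7: 751 on hand, pool $17,540.70 (≈ $23.3565 each)
Oct 9, sell 409: 409/751 × $17,540.70 → $9,552.79
After Oct 10: 455 on hand, pool $10,903.31 (≈ $23.9633 each)
After Oct 11: 666 on hand, pool $15,967.31 (≈ $23.9749 each)
After Oct 12: 736 on hand, pool $17,430.31 (≈ $23.6825 each)
Oct 13, sell 568: 568/736 × $17,430.31 → $13,451.65
After Oct 14: 408 on hand, pool $9,594.66 (≈ $23.5163 each)
After Oct 17: 637 on hand, pool $14,334.96 (≈ $22.5039 each)
Total COGS = $9,552.79 + $13,451.65 = $23,004.44
Ending inventory (cost pool remaining) = $14,334.96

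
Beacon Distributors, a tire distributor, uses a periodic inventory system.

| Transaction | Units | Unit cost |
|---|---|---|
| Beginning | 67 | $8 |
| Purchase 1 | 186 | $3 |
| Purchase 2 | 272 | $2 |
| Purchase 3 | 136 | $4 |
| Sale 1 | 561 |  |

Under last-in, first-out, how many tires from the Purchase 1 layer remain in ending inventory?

Sale 1 (561) [LIFO — newest first]: 136 @ $4 + 272 @ $2 + 153 @ $3 = $1,547
Ending inventory: 67 @ $8 + 33 @ $3 = $635
Check: goods available $2,182 = COGS $1,547 + ending $635

33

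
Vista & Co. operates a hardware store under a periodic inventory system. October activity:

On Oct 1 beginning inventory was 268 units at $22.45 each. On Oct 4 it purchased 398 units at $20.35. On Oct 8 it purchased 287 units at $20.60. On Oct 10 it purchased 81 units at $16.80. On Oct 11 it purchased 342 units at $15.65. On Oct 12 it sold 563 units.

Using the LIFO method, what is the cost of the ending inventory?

Oct 12, 563 sold [LIFO — newest first]: 342 @ $15.65 + 81 @ $16.80 + 140 @ $20.60 = $9,597.10
Ending inventory: 268 @ $22.45 + 398 @ $20.35 + 147 @ $20.60 = $17,144.10

Ending inventory = $17,144.10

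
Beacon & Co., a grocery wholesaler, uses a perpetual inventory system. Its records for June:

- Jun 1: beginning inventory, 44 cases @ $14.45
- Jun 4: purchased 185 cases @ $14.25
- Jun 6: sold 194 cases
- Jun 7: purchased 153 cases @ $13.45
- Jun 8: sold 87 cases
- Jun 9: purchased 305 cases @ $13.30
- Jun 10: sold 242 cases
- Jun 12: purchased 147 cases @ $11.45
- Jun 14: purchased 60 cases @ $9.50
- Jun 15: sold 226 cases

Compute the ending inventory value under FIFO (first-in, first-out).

Jun 6, 194 sold [FIFO — oldest first]: 44 @ $14.45 + 150 @ $14.25 = $2,773.30
Jun 8, 87 sold [FIFO — oldest first]: 35 @ $14.25 + 52 @ $13.45 = $1,198.15
Jun 10, 242 sold [FIFO — oldest first]: 101 @ $13.45 + 141 @ $13.30 = $3,233.75
Jun 15, 226 sold [FIFO — oldest first]: 164 @ $13.30 + 62 @ $11.45 = $2,891.10
Total COGS = $2,773.30 + $1,198.15 + $3,233.75 + $2,891.10 = $10,096.30
Ending inventory: 85 @ $11.45 + 60 @ $9.50 = $1,543.25
Check: goods available $11,639.55 = COGS $10,096.30 + ending $1,543.25

Ending inventory = $1,543.25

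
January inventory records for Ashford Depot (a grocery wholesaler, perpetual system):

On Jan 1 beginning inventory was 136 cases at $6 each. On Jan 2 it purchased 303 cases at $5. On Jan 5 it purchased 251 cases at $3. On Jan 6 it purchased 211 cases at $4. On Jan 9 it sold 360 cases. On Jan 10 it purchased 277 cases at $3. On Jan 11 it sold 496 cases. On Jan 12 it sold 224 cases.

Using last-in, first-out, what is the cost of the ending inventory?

Ending inventory = $588

Jan 9, 360 sold [LIFO — newest first]: 211 @ $4 + 149 @ $3 = $1,291
Jan 11, 496 sold [LIFO — newest first]: 277 @ $3 + 102 @ $3 + 117 @ $5 = $1,722
Jan 12, 224 sold [LIFO — newest first]: 186 @ $5 + 38 @ $6 = $1,158
Total COGS = $1,291 + $1,722 + $1,158 = $4,171
Ending inventory: 98 @ $6 = $588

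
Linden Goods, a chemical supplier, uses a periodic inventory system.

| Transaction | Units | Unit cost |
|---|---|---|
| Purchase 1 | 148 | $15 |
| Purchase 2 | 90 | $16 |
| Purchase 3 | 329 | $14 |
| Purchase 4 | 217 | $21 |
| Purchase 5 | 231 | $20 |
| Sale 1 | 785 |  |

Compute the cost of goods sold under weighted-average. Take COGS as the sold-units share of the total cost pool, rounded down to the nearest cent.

COGS = $13,490.39

Sale 1, sell 785: 785/1015 × $17,443.00 → $13,490.39
Ending inventory (cost pool remaining) = $3,952.61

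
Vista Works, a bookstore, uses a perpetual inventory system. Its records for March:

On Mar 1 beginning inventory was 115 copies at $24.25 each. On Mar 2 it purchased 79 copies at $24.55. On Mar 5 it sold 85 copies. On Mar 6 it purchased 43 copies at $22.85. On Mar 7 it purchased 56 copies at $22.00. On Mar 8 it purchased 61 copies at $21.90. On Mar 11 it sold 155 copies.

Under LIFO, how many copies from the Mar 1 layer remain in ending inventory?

Mar 5, 85 sold [LIFO — newest first]: 79 @ $24.55 + 6 @ $24.25 = $2,084.95
Mar 11, 155 sold [LIFO — newest first]: 61 @ $21.90 + 56 @ $22.00 + 38 @ $22.85 = $3,436.20
Total COGS = $2,084.95 + $3,436.20 = $5,521.15
Ending inventory: 109 @ $24.25 + 5 @ $22.85 = $2,757.50

109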